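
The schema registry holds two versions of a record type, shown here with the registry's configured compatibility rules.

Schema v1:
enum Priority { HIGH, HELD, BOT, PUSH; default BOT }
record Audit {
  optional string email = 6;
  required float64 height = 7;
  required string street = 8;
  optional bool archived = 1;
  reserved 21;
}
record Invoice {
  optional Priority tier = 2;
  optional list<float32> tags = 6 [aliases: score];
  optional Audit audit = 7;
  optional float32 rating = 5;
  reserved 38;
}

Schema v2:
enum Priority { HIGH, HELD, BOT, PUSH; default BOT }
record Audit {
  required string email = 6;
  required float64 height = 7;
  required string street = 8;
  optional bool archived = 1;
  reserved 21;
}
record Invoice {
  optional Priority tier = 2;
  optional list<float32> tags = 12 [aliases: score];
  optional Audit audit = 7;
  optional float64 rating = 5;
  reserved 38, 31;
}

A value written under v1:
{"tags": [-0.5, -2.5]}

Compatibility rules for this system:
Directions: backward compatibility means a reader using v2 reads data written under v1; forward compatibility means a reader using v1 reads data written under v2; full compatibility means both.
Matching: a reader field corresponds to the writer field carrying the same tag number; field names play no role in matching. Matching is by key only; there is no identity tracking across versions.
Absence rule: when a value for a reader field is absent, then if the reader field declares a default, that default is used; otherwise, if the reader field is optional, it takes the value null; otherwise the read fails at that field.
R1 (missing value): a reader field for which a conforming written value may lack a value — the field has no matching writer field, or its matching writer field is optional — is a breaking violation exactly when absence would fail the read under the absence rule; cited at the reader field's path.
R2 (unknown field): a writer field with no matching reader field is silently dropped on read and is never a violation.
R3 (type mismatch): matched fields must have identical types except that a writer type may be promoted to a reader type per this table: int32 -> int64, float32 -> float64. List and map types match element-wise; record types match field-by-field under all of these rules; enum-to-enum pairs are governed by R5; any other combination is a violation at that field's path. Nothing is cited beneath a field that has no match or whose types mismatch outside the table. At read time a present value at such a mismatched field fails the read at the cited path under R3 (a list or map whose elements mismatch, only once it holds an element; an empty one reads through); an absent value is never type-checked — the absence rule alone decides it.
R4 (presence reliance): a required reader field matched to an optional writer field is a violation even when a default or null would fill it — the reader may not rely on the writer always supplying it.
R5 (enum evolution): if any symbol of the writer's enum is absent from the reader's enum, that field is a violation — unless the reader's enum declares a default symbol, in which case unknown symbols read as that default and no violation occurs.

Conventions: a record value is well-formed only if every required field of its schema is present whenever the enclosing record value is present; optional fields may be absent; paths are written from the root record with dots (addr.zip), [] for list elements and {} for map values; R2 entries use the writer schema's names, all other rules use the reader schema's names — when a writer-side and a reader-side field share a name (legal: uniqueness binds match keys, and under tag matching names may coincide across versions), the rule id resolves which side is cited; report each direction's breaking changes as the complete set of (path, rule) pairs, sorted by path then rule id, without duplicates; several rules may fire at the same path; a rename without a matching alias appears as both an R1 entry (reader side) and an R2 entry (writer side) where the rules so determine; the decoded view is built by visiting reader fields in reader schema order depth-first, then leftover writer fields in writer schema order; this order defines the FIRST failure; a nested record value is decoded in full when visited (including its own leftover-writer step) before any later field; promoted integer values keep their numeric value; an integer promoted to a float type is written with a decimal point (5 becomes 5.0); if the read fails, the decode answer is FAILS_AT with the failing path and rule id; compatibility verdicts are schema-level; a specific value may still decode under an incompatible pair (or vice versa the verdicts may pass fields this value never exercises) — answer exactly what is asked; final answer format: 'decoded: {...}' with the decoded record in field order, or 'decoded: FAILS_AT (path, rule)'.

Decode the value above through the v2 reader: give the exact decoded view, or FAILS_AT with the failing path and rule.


decoded: {"tier": null, "tags": null, "audit": null, "rating": null}

each type pair in Invoice: writer, then reader
decode (reader v2):
  tier := null (missing; optional => null)
  tags := null (missing; optional => null)
  audit := null (missing; optional => null)
  rating := null (missing; optional => null)
  writer tags: no reader field; dropped
  => decoded: {"tier": null, "tags": null, "audit": null, "rating": null}
the other Invoice changes do not affect what is asked:
  field rating in record Invoice: type float32 changed to float64 -> shifts the Invoice verdicts, not this decode
  field email in record Audit: optional changed to required -> shifts the Invoice verdicts, not this decode


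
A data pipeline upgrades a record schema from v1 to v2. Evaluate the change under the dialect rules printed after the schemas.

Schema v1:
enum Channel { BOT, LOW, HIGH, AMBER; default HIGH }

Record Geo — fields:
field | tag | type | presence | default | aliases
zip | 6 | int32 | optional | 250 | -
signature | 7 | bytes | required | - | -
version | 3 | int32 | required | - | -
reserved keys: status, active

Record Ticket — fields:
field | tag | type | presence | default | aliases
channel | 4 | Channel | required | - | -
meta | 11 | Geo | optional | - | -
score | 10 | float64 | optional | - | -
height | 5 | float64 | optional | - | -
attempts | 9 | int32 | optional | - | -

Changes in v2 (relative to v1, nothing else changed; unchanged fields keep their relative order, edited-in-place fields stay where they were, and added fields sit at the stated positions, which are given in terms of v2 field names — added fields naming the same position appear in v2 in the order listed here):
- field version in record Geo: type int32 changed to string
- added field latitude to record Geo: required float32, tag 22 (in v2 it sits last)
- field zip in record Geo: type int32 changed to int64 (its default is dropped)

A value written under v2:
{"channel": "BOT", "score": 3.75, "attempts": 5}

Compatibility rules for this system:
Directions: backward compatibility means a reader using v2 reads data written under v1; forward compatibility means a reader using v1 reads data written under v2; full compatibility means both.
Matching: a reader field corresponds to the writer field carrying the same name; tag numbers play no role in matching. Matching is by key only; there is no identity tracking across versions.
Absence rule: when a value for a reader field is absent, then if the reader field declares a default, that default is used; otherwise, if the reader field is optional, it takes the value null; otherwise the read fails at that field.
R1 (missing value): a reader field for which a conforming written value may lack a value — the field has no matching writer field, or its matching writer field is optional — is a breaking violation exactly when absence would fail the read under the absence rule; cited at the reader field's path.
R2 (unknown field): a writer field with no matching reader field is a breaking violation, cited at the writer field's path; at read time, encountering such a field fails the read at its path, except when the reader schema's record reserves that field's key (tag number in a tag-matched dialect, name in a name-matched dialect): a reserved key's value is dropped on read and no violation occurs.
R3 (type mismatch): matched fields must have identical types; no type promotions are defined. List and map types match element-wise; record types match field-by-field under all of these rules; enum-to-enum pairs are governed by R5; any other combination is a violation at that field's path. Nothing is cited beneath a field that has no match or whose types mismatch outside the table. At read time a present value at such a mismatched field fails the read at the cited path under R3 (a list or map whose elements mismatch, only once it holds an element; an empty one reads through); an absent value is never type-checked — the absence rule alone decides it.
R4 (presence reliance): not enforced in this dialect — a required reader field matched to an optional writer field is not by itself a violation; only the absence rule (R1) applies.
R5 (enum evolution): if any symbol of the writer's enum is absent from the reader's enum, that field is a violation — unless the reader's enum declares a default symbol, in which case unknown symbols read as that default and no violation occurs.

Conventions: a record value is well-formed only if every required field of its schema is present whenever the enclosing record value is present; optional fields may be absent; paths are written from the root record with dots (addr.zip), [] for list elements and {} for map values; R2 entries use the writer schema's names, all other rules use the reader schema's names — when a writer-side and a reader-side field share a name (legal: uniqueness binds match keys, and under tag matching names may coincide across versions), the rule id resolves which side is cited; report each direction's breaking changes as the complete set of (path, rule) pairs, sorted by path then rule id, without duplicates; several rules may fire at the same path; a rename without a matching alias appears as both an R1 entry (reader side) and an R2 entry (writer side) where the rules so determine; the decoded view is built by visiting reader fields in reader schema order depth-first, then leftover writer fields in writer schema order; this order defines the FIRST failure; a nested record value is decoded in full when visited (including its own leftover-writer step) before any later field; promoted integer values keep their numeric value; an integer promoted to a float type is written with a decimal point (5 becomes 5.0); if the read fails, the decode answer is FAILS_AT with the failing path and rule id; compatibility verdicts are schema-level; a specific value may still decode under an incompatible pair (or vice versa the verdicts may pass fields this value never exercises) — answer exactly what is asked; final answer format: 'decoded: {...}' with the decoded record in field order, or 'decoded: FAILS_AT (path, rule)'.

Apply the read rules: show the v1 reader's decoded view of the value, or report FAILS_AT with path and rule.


each type pair in Ticket: writer, then reader
decode (reader v1):
  channel := "BOT"
  meta := null (not supplied -> null)
  score := 3.75
  height := null (not supplied -> null)
  attempts := 5
  => decoded: {"channel": "BOT", "meta": null, "score": 3.75, "height": null, "attempts": 5}
ruling out the remaining Ticket differences:
  field version in record Geo: type int32 changed to string -> shifts the Ticket verdicts, not this decode
  added field latitude to record Geo: required float32, tag 22 (in v2 it sits last) -> shifts the Ticket verdicts, not this decode
  field zip in record Geo: type int32 changed to int64 (its default is dropped) -> shifts the Ticket verdicts, not this decode

decoded: {"channel": "BOT", "meta": null, "score": 3.75, "height": null, "attempts": 5}


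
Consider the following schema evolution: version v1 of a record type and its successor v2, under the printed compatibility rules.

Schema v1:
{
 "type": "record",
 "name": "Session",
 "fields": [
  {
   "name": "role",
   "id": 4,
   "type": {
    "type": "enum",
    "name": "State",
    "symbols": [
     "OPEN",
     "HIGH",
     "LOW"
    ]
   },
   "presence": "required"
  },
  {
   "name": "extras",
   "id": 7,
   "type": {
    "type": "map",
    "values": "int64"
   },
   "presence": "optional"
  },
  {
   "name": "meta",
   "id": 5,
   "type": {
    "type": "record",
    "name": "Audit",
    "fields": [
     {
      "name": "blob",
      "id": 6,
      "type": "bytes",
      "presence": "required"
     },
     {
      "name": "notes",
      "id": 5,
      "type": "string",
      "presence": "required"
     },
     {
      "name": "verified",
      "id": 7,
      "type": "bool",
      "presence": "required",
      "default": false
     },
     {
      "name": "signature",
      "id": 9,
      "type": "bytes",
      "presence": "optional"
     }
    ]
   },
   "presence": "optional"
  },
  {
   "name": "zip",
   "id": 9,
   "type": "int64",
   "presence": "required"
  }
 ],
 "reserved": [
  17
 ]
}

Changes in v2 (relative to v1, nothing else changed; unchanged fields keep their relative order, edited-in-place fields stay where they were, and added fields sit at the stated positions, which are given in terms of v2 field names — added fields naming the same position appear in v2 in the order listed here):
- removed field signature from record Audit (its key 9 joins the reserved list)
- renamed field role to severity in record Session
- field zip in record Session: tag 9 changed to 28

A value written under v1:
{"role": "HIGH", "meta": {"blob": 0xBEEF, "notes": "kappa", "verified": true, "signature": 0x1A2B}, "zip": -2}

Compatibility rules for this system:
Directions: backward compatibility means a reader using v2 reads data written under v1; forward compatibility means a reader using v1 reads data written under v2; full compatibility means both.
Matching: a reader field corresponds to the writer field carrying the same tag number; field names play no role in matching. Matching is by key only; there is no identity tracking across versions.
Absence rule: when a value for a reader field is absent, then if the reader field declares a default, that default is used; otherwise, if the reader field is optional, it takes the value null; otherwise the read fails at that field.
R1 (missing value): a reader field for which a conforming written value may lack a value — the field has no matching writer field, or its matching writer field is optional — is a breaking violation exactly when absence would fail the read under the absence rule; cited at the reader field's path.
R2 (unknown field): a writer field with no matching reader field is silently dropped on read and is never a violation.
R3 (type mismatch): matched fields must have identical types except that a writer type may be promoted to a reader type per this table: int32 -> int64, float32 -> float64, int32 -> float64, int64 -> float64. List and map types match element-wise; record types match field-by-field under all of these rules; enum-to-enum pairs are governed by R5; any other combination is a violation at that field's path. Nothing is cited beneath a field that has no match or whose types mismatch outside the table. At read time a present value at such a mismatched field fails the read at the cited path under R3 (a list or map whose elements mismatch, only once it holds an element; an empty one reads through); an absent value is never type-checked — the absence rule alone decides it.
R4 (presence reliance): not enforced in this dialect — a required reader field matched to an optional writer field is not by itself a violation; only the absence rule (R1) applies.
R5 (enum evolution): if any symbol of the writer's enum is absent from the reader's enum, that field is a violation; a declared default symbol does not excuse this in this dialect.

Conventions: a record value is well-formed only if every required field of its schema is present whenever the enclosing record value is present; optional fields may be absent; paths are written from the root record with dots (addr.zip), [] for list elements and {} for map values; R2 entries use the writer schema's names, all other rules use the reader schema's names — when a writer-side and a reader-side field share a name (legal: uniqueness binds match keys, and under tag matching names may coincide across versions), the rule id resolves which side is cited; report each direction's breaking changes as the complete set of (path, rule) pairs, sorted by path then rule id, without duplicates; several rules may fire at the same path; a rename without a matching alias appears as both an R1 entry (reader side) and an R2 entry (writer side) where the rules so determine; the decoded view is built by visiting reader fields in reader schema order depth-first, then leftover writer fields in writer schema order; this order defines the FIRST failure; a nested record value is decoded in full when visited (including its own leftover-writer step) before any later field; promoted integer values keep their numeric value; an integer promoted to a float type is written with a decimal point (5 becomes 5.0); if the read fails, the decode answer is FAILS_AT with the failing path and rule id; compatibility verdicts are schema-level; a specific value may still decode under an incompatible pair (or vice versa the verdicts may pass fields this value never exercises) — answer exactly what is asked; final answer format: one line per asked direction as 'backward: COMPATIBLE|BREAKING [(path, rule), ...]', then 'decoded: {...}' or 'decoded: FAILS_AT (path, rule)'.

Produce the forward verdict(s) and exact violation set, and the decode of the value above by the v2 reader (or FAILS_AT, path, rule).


the writer's type comes first in each Session pair
checking forward for Session: reader v1 against writer v2:
  State -> State, writer required: role aligns to severity
  map<string, int64> -> map<string, int64>, writer optional: extras aligns to extras
  Audit -> Audit, writer optional: meta aligns to meta
  no writer field matches reader zip
  zip (writer side), unknown to reader
  bytes -> bytes, writer required: meta.blob aligns to meta.blob
  string -> string, writer required: meta.notes aligns to meta.notes
  bool -> bool, writer required: meta.verified aligns to meta.verified
  no writer field matches reader meta.signature
  R1 fires at zip
  => forward: BREAKING (1)
migrating the Session value to v2:
  severity := "HIGH" (from writer role)
  extras := null (missing; optional => null)
  meta.blob := 0xBEEF
  meta.notes := "kappa"
  meta.verified := true
  writer meta.signature: no reader field; dropped
  read fails at zip under R1 (no fill)
  => FAILS_AT (zip, R1)
remaining Session differences; none change what is asked:
  removed field signature from record Audit (its key 9 joins the reserved list) -> fires no rule on Session, leaving the asked answer as it is
  renamed field role to severity in record Session -> fires no rule on Session, leaving the asked answer as it is

forward: BREAKING [(zip, R1)]; decoded: FAILS_AT (zip, R1)


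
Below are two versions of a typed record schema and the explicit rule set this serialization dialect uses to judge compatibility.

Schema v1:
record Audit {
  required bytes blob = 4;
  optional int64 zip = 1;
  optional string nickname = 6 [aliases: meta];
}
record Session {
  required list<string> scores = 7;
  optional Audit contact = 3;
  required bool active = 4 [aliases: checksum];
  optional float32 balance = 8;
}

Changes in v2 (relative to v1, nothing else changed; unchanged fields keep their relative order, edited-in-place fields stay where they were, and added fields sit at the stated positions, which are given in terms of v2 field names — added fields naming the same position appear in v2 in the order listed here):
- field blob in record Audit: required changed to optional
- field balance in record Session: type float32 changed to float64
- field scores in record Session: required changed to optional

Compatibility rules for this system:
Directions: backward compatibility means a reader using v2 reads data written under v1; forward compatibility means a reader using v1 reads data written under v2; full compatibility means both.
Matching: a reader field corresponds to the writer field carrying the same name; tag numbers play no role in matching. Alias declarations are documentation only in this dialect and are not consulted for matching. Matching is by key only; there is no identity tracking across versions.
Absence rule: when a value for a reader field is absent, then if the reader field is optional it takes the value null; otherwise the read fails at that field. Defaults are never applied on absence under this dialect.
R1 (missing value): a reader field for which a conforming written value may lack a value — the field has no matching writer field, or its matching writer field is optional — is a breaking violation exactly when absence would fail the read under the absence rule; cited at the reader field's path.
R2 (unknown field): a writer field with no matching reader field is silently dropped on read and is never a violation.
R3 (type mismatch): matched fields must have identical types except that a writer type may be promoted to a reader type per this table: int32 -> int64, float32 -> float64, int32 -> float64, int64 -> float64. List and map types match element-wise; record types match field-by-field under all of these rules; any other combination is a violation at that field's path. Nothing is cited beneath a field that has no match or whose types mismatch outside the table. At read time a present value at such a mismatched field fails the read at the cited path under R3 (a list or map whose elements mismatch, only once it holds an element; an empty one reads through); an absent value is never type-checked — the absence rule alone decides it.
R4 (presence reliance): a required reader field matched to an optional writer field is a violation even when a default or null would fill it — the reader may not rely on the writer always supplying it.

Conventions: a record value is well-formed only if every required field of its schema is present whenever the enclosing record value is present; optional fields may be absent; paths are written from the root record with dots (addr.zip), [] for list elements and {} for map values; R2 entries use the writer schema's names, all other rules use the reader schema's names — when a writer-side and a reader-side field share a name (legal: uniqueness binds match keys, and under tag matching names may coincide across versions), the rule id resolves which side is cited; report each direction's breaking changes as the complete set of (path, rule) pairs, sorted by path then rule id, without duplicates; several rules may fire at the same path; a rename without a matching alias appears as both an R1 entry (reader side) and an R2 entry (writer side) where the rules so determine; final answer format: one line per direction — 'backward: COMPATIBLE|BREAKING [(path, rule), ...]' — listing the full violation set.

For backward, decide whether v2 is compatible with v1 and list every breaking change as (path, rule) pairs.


backward: COMPATIBLE []

in Session below, arrows point writer -> reader
backward analysis of Session with v2 as reader and v1 as writer:
  scores <- scores (list<string> -> list<string>, writer required)
  contact <- contact (Audit -> Audit, writer optional)
  active <- active (bool -> bool, writer required)
  balance <- balance (float32 -> float64, writer optional)
  contact.blob <- contact.blob (bytes -> bytes, writer required)
  contact.zip <- contact.zip (int64 -> int64, writer optional)
  contact.nickname <- contact.nickname (string -> string, writer optional)
  nothing fires on Session: backward is COMPATIBLE
ruling out the remaining Session differences:
  field blob in record Audit: required changed to optional -> fires only in the forward direction of Session, which is not asked here
  field balance in record Session: type float32 changed to float64 -> fires only in the forward direction of Session, which is not asked here
  field scores in record Session: required changed to optional -> fires only in the forward direction of Session, which is not asked here


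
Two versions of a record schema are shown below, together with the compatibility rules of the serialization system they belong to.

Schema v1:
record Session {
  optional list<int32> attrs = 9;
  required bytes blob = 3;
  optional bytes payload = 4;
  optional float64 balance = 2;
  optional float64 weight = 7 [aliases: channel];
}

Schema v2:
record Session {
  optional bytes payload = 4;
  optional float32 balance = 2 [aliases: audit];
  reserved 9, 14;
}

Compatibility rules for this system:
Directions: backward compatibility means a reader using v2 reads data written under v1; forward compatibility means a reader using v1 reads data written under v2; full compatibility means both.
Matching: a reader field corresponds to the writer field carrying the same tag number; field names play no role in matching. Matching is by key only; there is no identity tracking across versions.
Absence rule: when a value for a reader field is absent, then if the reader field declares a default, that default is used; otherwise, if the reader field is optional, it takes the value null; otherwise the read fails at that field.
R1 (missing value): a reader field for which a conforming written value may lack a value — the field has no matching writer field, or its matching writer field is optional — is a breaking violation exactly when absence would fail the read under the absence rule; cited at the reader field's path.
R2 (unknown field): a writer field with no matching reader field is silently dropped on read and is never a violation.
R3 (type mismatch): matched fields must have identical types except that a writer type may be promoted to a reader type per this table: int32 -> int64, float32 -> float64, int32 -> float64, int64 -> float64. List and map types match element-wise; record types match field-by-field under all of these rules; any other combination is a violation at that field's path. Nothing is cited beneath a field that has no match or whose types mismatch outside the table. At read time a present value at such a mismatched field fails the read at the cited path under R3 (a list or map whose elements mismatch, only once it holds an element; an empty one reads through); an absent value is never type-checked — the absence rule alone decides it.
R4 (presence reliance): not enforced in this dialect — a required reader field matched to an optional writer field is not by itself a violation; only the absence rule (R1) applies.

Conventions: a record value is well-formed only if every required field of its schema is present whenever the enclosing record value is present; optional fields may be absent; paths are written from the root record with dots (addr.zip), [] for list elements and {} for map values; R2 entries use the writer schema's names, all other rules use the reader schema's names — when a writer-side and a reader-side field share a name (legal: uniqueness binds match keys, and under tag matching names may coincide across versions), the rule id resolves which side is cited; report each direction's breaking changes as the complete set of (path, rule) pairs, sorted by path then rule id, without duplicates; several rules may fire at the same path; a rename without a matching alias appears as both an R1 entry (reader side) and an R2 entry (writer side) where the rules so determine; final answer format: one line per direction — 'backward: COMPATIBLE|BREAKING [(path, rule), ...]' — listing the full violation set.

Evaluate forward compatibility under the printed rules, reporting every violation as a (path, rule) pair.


forward: BREAKING [(blob, R1)]

each type pair in Session: writer, then reader
checking forward for Session: reader v1 against writer v2:
  no writer field matches reader attrs
  no writer field matches reader blob
  writer optional, bytes -> bytes: reader payload maps from writer payload
  writer optional, float32 -> float64: reader balance maps from writer balance
  no writer field matches reader weight
  breaking: (blob, R1)
  => forward verdict for Session: BREAKING, 1 violation(s)
the rest of the Session diff is inert for this question:
  field balance in record Session: type float64 changed to float32 -> matters only for Session's backward compatibility — outside the asked direction
  removed field attrs from record Session (its key 9 joins the reserved list) -> triggers nothing under Session's printed rules — same verdict
  removed field weight from record Session -> triggers nothing under Session's printed rules — same verdict


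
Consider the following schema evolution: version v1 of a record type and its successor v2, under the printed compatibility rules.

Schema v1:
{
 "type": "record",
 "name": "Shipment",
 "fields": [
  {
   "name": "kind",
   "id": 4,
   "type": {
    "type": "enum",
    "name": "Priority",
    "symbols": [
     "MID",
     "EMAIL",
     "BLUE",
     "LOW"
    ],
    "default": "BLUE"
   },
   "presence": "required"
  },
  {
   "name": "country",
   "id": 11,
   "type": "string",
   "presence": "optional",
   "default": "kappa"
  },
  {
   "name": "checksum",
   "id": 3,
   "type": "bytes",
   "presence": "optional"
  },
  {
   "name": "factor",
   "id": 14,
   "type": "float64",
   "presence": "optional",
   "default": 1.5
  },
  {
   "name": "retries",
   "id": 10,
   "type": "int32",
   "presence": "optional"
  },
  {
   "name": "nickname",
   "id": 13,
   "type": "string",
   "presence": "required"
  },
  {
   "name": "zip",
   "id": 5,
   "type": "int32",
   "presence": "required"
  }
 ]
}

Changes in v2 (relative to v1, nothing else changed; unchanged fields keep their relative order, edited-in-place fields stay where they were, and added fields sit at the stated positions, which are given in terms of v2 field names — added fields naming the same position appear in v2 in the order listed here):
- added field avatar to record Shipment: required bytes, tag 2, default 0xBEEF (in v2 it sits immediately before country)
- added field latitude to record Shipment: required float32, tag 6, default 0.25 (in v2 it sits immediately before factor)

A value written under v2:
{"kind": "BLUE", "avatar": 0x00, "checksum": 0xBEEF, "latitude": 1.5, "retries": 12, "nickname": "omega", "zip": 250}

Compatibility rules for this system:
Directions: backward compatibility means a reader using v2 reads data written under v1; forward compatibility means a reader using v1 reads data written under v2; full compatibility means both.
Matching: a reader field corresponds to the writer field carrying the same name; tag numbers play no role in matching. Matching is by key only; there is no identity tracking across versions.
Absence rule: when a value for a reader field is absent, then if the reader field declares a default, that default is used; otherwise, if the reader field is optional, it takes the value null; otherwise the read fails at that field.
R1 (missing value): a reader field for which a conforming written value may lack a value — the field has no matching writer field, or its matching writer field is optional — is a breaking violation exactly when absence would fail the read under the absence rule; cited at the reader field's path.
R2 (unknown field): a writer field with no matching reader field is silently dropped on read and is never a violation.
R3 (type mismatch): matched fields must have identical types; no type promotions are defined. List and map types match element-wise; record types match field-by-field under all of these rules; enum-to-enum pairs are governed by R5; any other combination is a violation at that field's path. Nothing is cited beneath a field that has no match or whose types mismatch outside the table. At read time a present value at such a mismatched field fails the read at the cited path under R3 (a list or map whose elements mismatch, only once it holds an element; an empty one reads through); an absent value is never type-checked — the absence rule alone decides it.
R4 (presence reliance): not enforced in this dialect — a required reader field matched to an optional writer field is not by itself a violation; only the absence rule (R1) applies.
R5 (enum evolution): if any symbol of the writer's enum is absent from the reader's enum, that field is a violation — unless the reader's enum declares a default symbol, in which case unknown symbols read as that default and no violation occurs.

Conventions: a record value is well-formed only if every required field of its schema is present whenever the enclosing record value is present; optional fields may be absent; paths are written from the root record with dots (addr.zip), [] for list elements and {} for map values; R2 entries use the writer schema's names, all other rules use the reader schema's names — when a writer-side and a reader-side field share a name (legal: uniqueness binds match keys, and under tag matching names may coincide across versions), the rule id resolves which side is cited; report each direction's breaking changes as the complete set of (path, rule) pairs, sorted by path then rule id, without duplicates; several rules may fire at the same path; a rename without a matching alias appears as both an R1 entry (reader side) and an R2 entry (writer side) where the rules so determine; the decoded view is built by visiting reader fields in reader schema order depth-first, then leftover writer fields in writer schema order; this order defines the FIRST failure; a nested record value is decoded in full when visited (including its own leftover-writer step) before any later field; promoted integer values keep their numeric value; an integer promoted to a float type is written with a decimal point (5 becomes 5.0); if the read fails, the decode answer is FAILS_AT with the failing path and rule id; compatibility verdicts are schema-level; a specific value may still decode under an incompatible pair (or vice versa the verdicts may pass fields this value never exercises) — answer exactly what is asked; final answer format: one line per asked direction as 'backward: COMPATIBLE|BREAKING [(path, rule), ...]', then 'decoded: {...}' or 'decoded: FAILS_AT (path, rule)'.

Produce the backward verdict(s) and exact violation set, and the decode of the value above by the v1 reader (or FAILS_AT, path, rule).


the writer's type comes first in each Shipment pair
backward on Shipment — v2 reading data written by v1:
  writer required, Priority -> Priority: reader kind maps from writer kind
  no writer field matches reader avatar
  writer optional, string -> string: reader country maps from writer country
  writer optional, bytes -> bytes: reader checksum maps from writer checksum
  no writer field matches reader latitude
  writer optional, float64 -> float64: reader factor maps from writer factor
  writer optional, int32 -> int32: reader retries maps from writer retries
  writer required, string -> string: reader nickname maps from writer nickname
  writer required, int32 -> int32: reader zip maps from writer zip
  nothing fires on Shipment: backward is COMPATIBLE
decode (reader v1):
  kind := "BLUE"
  country := "kappa" (no value, default fills)
  checksum := 0xBEEF
  factor := 1.5 (no value, default fills)
  retries := 12
  nickname := "omega"
  zip := 250
  writer avatar: unmatched, discarded
  writer latitude: unmatched, discarded
  => decoded: {"kind": "BLUE", "country": "kappa", "checksum": 0xBEEF, "factor": 1.5, "retries": 12, "nickname": "omega", "zip": 250}
the other Shipment changes do not affect what is asked:
  added field latitude to record Shipment: required float32, tag 6, default 0.25 (in v2 it sits immediately before factor) -> triggers nothing under Shipment's printed rules — same verdict
  added field avatar to record Shipment: required bytes, tag 2, default 0xBEEF (in v2 it sits immediately before country) -> triggers nothing under Shipment's printed rules — same verdict

backward: COMPATIBLE []; decoded: {"kind": "BLUE", "country": "kappa", "checksum": 0xBEEF, "factor": 1.5, "retries": 12, "nickname": "omega", "zip": 250}


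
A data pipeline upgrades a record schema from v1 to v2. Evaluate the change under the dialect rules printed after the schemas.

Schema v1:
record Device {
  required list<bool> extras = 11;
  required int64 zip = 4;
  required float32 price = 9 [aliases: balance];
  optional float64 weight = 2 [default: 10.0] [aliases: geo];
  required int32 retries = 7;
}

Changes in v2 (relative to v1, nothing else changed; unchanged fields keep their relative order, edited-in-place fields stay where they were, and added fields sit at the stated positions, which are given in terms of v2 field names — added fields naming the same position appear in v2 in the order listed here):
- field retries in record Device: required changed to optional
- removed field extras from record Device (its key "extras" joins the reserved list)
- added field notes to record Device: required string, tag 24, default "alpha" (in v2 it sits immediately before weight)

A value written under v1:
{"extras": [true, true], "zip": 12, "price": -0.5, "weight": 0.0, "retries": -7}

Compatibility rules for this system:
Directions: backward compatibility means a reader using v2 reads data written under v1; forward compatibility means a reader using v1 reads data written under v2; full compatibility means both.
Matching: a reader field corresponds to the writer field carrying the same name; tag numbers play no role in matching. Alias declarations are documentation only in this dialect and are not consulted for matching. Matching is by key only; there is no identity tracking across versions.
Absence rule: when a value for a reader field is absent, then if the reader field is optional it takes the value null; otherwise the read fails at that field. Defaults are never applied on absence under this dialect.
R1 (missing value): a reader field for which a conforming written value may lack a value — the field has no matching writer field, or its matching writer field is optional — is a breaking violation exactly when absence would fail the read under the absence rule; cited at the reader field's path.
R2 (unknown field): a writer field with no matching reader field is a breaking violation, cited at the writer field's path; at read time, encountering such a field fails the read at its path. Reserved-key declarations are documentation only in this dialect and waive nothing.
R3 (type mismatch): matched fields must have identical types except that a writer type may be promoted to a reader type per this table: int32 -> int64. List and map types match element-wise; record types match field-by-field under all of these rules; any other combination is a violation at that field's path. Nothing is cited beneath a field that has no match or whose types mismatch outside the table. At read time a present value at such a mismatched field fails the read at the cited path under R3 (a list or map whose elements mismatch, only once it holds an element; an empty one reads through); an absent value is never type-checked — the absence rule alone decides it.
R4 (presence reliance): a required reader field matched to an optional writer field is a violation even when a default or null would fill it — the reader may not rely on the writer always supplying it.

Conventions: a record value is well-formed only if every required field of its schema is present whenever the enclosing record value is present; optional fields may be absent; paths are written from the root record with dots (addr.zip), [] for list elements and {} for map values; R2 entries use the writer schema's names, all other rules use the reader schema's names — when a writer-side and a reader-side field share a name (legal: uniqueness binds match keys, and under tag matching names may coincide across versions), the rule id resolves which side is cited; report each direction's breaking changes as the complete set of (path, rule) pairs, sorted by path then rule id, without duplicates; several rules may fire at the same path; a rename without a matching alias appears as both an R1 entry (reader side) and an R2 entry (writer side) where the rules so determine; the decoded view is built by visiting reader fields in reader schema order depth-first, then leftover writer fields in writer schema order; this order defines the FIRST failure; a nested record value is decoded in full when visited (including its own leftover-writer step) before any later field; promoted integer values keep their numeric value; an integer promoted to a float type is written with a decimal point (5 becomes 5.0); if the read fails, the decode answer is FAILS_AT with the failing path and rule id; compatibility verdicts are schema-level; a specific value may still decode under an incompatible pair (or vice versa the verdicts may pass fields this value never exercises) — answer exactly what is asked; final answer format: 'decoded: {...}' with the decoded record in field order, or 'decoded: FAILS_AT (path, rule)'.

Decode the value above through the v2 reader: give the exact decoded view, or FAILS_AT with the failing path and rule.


decoded: FAILS_AT (notes, R1)

arrows below run writer -> reader for Device
decode walk for Device under reader schema v2:
  zip := 12
  price := -0.5
  read fails at notes under R1 (no fill)
  => FAILS_AT (notes, R1)
diffs on Device not affecting the asked answer:
  field retries in record Device: required changed to optional -> schema-level compatibility only; this Device value's decode is unchanged
  removed field extras from record Device (its key "extras" joins the reserved list) -> schema-level compatibility only; this Device value's decode is unchanged
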